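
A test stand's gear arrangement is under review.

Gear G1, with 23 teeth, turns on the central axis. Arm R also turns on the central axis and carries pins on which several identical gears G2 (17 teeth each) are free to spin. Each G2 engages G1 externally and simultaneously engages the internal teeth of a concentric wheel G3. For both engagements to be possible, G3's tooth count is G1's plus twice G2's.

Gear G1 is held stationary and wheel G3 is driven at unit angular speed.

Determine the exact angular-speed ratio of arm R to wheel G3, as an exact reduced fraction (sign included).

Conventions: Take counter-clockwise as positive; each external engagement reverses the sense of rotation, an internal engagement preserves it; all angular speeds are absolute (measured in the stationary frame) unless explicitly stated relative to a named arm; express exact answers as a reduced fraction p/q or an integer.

57/80

planetary set (23T centre, 17T on arm, 57T internal) — Willis relation
ring teeth: 23 + 2·17 = 57
23(ω_sun−ω_arm) = −57(ω_ring−ω_arm),  ω_sun = 0, ω_ring = 1
23(0−ω_arm) = −57(1−ω_arm)  ⇒  80·ω_arm = 57  ⇒  ω_arm = 57/80
ω_out/ω_in = 57/80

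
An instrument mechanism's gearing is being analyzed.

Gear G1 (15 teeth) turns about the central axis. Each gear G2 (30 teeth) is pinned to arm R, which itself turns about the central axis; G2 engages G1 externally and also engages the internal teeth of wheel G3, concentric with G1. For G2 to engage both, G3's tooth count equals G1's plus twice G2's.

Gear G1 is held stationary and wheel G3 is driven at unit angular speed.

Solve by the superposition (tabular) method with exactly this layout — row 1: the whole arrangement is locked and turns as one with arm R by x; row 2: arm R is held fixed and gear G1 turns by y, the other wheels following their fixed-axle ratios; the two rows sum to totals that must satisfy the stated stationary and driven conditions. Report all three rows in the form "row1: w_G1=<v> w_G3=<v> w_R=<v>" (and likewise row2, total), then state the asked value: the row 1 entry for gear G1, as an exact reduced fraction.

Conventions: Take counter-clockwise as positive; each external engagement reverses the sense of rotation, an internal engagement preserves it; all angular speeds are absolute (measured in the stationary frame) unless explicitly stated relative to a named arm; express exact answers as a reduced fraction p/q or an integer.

class = planetary set [G3 = 15+2·30 = 75; Willis about the carrier]
row 1 (train locked, turned with arm): all members turn x
row 2 (arm held, sun turns y): ω_ring = −(15/75)·y, ω_arm = 0
boundary: total ω_sun = x + y = 0 and total ω_ring = x − (15/75)·y = 1  ⇒  y = -5/6, x = 5/6
row 2 ring = −(15/75)·(-5/6) = 1/6
totals (row 1 + row 2): sun 5/6 + (-5/6) = 0, ring 5/6 + 1/6 = 1, arm 5/6 + 0 = 5/6
asked cell (row1, sun) = 5/6

row1: w_G1=5/6 w_G3=5/6 w_R=5/6
row2: w_G1=-5/6 w_G3=1/6 w_R=0
total: w_G1=0 w_G3=1 w_R=5/6
asked value: 5/6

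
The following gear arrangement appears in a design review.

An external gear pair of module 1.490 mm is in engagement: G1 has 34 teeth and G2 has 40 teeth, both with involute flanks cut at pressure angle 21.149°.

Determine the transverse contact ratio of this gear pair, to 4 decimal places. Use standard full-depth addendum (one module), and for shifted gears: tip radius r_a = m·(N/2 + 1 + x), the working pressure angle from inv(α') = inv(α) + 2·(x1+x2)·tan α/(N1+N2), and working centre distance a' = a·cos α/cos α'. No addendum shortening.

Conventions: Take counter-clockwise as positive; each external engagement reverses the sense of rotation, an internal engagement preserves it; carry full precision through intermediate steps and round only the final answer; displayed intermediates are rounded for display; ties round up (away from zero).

single-mesh involute tooth geometry (34T engaging 40T at module 1.490)
base radii: r_b1 = 23.623906, r_b2 = 27.792831
tip radii: r_a1 = 26.820000, r_a2 = 31.290000
no profile shift: α' = α, a' = a
action lengths: √(r_a1²−r_b1²) = 12.697380, √(r_a2²−r_b2²) = 14.374375
base pitch p_b = π·m·cos α = 4.365688
CR = (12.697380 + 14.374375 − 55.130000·sin 21.14900°)/4.365688 = 1.644908
contact ratio ≈ 1.6449

1.6449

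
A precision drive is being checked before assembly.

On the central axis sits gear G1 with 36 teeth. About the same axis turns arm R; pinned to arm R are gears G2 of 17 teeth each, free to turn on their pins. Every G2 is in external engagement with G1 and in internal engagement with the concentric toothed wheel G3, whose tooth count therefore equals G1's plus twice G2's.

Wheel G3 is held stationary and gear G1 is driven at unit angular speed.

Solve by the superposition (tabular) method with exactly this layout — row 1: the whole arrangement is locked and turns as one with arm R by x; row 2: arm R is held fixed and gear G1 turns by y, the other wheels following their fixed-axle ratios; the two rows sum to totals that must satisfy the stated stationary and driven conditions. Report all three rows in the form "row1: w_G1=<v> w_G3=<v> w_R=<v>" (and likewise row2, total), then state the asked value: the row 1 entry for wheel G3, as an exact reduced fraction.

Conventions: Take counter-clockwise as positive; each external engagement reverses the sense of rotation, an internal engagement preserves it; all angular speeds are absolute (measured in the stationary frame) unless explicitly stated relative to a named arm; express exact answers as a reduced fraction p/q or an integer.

class = planetary set [G3 = 36+2·17 = 70; Willis about the carrier]
superposition row 1 [locked train]: every member turns x
row 2 — arm fixed, fixed-axis ratios: sun y, ring −(36/70)·y, arm 0
boundary: total ω_ring = x − (36/70)·y = 0 and total ω_sun = x + y = 1  ⇒  y = 35/53, x = 18/53
row 2 ring = −(36/70)·35/53 = -18/53
totals (row 1 + row 2): sun 18/53 + 35/53 = 1, ring 18/53 + (-18/53) = 0, arm 18/53 + 0 = 18/53
asked cell (row1, ring) = 18/53

row1: w_G1=18/53 w_G3=18/53 w_R=18/53
row2: w_G1=35/53 w_G3=-18/53 w_R=0
total: w_G1=1 w_G3=0 w_R=18/53
asked value: 18/53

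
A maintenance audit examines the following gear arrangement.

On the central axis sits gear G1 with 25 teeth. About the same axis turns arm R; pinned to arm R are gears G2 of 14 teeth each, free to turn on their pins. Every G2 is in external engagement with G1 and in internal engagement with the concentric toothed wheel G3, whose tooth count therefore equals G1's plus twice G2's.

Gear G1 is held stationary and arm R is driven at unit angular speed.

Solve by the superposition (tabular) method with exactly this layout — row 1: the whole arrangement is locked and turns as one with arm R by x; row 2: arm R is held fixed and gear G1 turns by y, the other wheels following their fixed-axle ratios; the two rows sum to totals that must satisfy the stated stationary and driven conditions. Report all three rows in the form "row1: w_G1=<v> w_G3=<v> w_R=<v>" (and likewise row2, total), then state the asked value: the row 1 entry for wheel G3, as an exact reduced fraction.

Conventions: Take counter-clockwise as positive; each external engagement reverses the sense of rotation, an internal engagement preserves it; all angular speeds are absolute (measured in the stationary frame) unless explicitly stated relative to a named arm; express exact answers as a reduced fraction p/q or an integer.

row1: w_G1=1 w_G3=1 w_R=1
row2: w_G1=-1 w_G3=25/53 w_R=0
total: w_G1=0 w_G3=78/53 w_R=1
asked value: 1

class = planetary set [G3 = 25+2·14 = 53; Willis about the carrier]
superposition row 1 [locked train]: every member turns x
superposition row 2 [arm held]: sun y, ring −(25/53)·y, arm 0
boundary: total ω_sun = x + y = 0 and total ω_arm = x = 1  ⇒  y = -1, x = 1
row 2 ring = −(25/53)·(-1) = 25/53
totals (row 1 + row 2): sun 1 + (-1) = 0, ring 1 + 25/53 = 78/53, arm 1 + 0 = 1
asked cell (row1, ring) = 1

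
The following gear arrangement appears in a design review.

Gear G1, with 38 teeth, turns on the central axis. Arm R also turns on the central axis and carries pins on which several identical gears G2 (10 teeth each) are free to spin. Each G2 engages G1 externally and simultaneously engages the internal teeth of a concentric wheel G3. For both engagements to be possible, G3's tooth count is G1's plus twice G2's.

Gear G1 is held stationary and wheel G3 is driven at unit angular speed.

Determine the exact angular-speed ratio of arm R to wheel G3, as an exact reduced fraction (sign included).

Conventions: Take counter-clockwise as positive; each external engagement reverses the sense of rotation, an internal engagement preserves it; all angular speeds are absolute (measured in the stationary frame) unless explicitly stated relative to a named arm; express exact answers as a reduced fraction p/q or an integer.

topology: planetary set — G1 38T / G2 10T / G3 58T, arm = carrier (Willis)
ring teeth: 38 + 2·10 = 58
38(ω_sun−ω_arm) = −58(ω_ring−ω_arm),  ω_sun = 0, ω_ring = 1
38(0−ω_arm) = −58(1−ω_arm)  ⇒  96·ω_arm = 58  ⇒  ω_arm = 29/48
ω_out/ω_in = 29/48

29/48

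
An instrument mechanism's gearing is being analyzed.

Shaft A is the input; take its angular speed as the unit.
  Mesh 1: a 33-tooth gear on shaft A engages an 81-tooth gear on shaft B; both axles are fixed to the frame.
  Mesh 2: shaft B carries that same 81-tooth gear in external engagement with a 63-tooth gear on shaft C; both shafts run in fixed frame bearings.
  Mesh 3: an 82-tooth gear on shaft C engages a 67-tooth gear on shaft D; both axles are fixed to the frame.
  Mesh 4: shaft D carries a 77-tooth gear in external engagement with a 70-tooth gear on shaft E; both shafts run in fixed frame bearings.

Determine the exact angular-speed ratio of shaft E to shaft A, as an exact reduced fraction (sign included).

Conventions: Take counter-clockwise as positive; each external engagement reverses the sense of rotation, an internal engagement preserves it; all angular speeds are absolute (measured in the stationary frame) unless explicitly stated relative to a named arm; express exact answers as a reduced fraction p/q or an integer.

4961/7035

class = fixed-axis compound train [4 meshes; 4 ratios multiply, 4 sense flips]
mesh 1 [33T→81T]: running ratio 11/27, sense −
mesh 2 [81T→63T]: running ratio 11/21, sense +
mesh 3 [82T→67T]: running ratio 902/1407, sense −
mesh 4 [77T→70T]: running ratio 4961/7035, sense +
ω_out/ω_in = 4961/7035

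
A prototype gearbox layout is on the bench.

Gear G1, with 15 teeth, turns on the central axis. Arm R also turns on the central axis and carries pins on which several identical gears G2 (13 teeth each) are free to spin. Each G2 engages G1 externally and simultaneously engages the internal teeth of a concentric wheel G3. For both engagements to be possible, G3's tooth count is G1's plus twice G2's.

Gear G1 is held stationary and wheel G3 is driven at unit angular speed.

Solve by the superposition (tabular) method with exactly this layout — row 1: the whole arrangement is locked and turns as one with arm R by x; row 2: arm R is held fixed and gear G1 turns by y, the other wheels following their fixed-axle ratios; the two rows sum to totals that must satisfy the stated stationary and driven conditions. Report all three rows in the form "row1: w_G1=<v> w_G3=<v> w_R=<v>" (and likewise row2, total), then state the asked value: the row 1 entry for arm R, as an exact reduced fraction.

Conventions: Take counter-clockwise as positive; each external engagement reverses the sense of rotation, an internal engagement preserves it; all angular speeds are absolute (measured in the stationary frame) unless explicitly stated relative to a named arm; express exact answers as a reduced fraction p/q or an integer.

topology: planetary set — G1 15T / G2 13T / G3 41T, arm = carrier (Willis)
row 1: whole set turns with the arm by x
superposition row 2 [arm held]: sun y, ring −(15/41)·y, arm 0
boundary: total ω_sun = x + y = 0 and total ω_ring = x − (15/41)·y = 1  ⇒  y = -41/56, x = 41/56
row 2 ring = −(15/41)·(-41/56) = 15/56
totals (row 1 + row 2): sun 41/56 + (-41/56) = 0, ring 41/56 + 15/56 = 1, arm 41/56 + 0 = 41/56
asked cell (row1, arm) = 41/56

row1: w_G1=41/56 w_G3=41/56 w_R=41/56
row2: w_G1=-41/56 w_G3=15/56 w_R=0
total: w_G1=0 w_G3=1 w_R=41/56
asked value: 41/56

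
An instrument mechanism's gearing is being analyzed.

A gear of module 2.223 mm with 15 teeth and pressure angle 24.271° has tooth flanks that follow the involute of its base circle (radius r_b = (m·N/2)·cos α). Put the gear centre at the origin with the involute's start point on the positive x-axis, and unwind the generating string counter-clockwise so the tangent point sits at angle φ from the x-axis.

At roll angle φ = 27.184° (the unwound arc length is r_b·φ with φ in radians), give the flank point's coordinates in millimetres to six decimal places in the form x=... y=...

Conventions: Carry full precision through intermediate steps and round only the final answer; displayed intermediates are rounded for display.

single-mesh involute tooth geometry (15T wheel at module 2.223)
pitch radius r_p = m·N/2 = 2.223·15/2 = 16.672500
base radius r_b = r_p·cos α = 16.672500·cos 24.271° = 15.198842
roll angle φ = 27.184° = 0.47445030 rad
x = r_b·(cos φ + φ·sin φ) = 16.814424
y = r_b·(sin φ − φ·cos φ) = 0.528998

x=16.814424 y=0.528998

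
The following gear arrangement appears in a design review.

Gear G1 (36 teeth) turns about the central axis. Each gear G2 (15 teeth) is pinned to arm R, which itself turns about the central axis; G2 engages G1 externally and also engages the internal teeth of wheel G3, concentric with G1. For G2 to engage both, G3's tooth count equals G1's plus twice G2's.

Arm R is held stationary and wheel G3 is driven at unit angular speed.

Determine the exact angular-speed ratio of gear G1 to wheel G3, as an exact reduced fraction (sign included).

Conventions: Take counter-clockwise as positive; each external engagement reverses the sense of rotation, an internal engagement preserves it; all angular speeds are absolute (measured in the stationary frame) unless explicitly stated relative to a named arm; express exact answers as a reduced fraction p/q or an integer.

-11/6

class = planetary set [G3 = 36+2·15 = 66; Willis about the carrier]
ring teeth: 36 + 2·15 = 66
36(ω_sun−ω_arm) = −66(ω_ring−ω_arm),  ω_arm = 0, ω_ring = 1
ω_sun = 0 − (66/36)(1−0) = -11/6
ω_out/ω_in = -11/6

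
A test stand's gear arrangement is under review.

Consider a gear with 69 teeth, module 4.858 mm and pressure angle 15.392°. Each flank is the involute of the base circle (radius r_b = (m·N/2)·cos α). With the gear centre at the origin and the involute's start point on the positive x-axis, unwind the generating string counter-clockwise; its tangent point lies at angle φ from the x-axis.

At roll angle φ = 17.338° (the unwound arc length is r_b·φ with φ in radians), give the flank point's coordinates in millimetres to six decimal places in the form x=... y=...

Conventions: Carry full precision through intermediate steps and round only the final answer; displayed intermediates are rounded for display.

x=168.819429 y=1.478901

topology: single-mesh involute geometry — m = 4.858, N = 69
pitch radius r_p = m·N/2 = 4.858·69/2 = 167.601000
base radius r_b = r_p·cos α = 167.601000·cos 15.392° = 161.589567
roll angle φ = 17.338° = 0.30260519 rad
x = r_b·(cos φ + φ·sin φ) = 168.819429
y = r_b·(sin φ − φ·cos φ) = 1.478901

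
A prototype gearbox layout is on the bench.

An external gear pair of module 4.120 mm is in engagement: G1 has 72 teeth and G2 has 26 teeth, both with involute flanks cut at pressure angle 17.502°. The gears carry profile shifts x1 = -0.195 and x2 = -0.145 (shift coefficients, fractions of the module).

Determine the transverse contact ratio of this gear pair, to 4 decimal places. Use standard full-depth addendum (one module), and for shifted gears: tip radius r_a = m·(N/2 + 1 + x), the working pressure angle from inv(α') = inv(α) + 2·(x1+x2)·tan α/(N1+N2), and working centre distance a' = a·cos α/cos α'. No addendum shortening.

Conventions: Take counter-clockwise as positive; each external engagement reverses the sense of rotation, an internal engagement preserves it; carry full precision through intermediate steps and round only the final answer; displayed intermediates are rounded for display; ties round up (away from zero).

class = single-mesh tooth geometry [involute pair 72T × 26T, m = 4.120]
base radii: r_b1 = 141.453741, r_b2 = 51.080518
tip radii: r_a1 = 151.636600, r_a2 = 57.082600
inv(α') = inv(17.502°) + 2·(-0.195-0.145)·tan α/(72+26) = 0.00768159  ⇒  α' = 16.13049°
a' = a·cos α / cos α' = 201.8800·cos 17.502°/cos 16.13049° = 200.424693
action lengths: √(r_a1²−r_b1²) = 54.630555, √(r_a2²−r_b2²) = 25.479481
base pitch p_b = π·m·cos α = 12.344168
CR = (54.630555 + 25.479481 − 200.424693·sin 16.13049°)/12.344168 = 1.978817
contact ratio ≈ 1.9788

1.9788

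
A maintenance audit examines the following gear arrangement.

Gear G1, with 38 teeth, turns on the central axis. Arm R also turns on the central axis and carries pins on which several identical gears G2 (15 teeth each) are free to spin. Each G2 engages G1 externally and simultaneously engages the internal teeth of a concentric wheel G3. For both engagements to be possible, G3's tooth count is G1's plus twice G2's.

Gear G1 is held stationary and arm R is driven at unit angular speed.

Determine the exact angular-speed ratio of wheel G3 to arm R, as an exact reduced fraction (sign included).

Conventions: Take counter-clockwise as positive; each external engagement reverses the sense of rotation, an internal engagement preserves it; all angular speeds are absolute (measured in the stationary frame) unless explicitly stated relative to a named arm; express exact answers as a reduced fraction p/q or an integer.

topology: planetary set — G1 38T / G2 15T / G3 68T, arm = carrier (Willis)
ring teeth: 38 + 2·15 = 68
38(ω_sun−ω_arm) = −68(ω_ring−ω_arm),  ω_sun = 0, ω_arm = 1
ω_ring = 1 − (38/68)(0−1) = 53/34
ω_out/ω_in = 53/34

53/34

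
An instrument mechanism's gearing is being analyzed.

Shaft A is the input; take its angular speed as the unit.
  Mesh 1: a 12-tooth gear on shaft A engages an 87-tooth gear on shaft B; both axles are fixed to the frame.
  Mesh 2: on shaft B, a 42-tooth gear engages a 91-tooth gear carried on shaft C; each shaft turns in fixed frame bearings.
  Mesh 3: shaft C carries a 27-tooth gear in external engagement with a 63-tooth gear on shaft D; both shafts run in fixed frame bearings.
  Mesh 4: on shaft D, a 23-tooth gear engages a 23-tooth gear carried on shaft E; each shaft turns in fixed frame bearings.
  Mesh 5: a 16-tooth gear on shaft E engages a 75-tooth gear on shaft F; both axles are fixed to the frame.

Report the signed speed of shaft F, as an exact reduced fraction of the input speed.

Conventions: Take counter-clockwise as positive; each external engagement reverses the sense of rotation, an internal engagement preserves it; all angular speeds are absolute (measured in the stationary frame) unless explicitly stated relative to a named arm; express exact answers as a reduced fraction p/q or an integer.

-384/65975

5-mesh fixed-axis compound train (all bearings frame-fixed)
mesh 1 [12T→87T]: |ω|/ω_in = 1×12/87 = 4/29, sense flips to −
mesh 2 [42T→91T]: |ω|/ω_in = (4/29)×42/91 = 24/377, sense flips to +
mesh 3 [27T→63T]: |ω|/ω_in = (24/377)×27/63 = 72/2639, sense flips to −
mesh 4 [23T→23T]: |ω|/ω_in = (72/2639)×23/23 = 72/2639, sense flips to +
mesh 5 [16T→75T]: |ω|/ω_in = (72/2639)×16/75 = 384/65975, sense flips to −
signed output speed (× input speed) = -384/65975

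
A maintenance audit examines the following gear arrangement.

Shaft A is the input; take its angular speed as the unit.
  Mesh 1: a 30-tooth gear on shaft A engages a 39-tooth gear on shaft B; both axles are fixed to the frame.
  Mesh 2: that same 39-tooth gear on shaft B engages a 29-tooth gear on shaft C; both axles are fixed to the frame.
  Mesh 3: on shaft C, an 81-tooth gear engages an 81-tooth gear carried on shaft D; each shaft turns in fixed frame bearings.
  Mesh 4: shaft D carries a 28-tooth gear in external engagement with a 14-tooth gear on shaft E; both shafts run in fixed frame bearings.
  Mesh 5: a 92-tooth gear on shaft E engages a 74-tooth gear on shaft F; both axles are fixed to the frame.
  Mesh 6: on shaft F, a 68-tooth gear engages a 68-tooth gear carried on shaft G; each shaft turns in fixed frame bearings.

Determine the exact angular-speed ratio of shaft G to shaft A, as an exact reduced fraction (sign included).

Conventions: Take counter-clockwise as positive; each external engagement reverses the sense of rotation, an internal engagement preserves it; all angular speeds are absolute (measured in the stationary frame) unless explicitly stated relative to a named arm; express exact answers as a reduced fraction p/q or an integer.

2760/1073

class = fixed-axis compound train [6 meshes; 6 ratios multiply, 6 sense flips]
mesh 1 [30T→39T]: running ratio 10/13, sense −
mesh 2 [39T→29T]: running ratio 30/29, sense +
mesh 3 [81T→81T]: running ratio 30/29, sense −
mesh 4 [28T→14T]: running ratio 60/29, sense +
mesh 5 [92T→74T]: running ratio 2760/1073, sense −
mesh 6 [68T→68T]: running ratio 2760/1073, sense +
ω_out/ω_in = 2760/1073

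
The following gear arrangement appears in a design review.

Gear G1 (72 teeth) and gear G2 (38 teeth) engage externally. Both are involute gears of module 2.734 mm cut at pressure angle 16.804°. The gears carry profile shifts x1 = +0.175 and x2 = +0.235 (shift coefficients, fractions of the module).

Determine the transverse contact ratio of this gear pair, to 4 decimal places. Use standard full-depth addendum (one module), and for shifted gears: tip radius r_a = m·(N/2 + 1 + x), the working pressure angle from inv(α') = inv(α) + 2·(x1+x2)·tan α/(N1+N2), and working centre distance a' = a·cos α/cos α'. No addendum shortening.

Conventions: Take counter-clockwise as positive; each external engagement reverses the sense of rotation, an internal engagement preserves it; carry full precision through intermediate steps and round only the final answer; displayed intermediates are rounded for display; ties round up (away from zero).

1.8585

recognized (one external pair, fixed centres): single-mesh tooth geometry, m = 2.734, N1 = 72, N2 = 38
base radii: r_b1 = 94.221228, r_b2 = 49.727870
tip radii: r_a1 = 101.636450, r_a2 = 55.322490
inv(α') = inv(16.804°) + 2·(+0.175+0.235)·tan α/(72+38) = 0.01096008  ⇒  α' = 18.10766°
a' = a·cos α / cos α' = 150.3700·cos 16.804°/cos 18.10766° = 151.449773
action lengths: √(r_a1²−r_b1²) = 38.109424, √(r_a2²−r_b2²) = 24.242871
base pitch p_b = π·m·cos α = 8.222353
CR = (38.109424 + 24.242871 − 151.449773·sin 18.10766°)/8.222353 = 1.858491
contact ratio ≈ 1.8585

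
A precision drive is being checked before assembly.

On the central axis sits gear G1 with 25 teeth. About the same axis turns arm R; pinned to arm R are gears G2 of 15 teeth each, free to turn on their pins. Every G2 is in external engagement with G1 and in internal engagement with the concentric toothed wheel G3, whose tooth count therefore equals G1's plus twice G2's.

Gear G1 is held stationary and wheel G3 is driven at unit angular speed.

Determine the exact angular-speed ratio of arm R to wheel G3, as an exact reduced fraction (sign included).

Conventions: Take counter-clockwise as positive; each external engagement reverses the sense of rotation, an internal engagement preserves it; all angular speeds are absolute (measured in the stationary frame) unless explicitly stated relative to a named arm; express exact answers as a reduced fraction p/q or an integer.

11/16

class = planetary set [G3 = 25+2·15 = 55; Willis about the carrier]
ring teeth: 25 + 2·15 = 55
25(ω_sun−ω_arm) = −55(ω_ring−ω_arm),  ω_sun = 0, ω_ring = 1
25(0−ω_arm) = −55(1−ω_arm)  ⇒  80·ω_arm = 55  ⇒  ω_arm = 11/16
ω_out/ω_in = 11/16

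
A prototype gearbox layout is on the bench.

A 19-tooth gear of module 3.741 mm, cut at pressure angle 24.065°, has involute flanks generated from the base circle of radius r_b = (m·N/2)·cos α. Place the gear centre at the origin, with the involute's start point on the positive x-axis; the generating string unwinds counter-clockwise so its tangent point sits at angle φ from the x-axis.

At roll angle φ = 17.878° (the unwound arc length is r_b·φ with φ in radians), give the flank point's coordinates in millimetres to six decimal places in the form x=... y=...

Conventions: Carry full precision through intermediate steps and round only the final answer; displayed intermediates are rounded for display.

topology: single-mesh involute geometry — m = 3.741, N = 19
pitch radius r_p = m·N/2 = 3.741·19/2 = 35.539500
base radius r_b = r_p·cos α = 35.539500·cos 24.065° = 32.450529
roll angle φ = 17.878° = 0.31202996 rad
x = r_b·(cos φ + φ·sin φ) = 33.992020
y = r_b·(sin φ − φ·cos φ) = 0.325428

x=33.992020 y=0.325428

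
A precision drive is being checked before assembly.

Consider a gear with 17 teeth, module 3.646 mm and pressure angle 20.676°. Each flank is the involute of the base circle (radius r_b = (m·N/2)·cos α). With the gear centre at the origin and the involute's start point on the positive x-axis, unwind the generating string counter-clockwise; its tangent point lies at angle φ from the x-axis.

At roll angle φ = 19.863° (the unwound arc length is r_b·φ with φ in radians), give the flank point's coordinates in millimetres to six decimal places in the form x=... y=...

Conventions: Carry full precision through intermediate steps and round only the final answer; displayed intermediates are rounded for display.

x=30.685285 y=0.397868

topology: single-mesh involute geometry — m = 3.646, N = 17
pitch radius r_p = m·N/2 = 3.646·17/2 = 30.991000
base radius r_b = r_p·cos α = 30.991000·cos 20.676° = 28.994932
roll angle φ = 19.863° = 0.34667475 rad
x = r_b·(cos φ + φ·sin φ) = 30.685285
y = r_b·(sin φ − φ·cos φ) = 0.397868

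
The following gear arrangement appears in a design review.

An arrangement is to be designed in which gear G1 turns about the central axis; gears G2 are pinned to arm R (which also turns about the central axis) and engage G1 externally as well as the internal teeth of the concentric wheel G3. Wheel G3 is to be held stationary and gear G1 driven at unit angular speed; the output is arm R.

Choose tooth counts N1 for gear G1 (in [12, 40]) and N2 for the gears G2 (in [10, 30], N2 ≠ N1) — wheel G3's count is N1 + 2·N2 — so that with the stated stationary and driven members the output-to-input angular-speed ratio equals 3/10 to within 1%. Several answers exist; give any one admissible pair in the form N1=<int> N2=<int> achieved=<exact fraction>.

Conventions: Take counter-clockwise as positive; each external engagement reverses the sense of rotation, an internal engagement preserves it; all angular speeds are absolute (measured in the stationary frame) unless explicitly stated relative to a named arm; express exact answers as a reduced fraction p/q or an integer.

planetary set to be sized for 3/10 (Willis relation)
Willis with ω_ring = 0: ω_arm/ω_sun = N1/(N1+N3); set equal to 3/10  ⇒  N3/N1 = 1/(3/10) − 1 = 7/3
N3 = N1 + 2·N2  ⇒  N2/N1 = (N3/N1 − 1)/2 = (7/3 − 1)/2 = 2/3
smallest multiple with N1 ≥ 12 and N2 ≥ 10: k = 5  ⇒  N1 = 5·3 = 15, N2 = 5·2 = 10 (N1 ≤ 40, N2 ≤ 30, N2 ≠ N1 ✓), N3 = 15 + 2·10 = 35
check: N1/(N1+N3) with N1 = 15, N3 = 35 gives 3/10; |achieved − target| = 0 ≤ 3/1000 ✓

N1=15 N2=10 achieved=3/10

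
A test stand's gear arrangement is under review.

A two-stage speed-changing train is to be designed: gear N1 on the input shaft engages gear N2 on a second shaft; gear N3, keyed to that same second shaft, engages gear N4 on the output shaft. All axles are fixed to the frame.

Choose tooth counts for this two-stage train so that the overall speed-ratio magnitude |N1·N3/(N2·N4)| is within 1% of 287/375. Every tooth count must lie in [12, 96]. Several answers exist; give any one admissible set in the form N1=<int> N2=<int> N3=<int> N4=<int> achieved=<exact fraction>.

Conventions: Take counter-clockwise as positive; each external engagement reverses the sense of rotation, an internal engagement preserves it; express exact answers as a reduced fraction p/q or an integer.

N1=14 N2=15 N3=41 N4=50 achieved=287/375

design class (target 287/375): fixed-axis compound train
target = 287/375 in lowest terms: an exact hit needs N1·N3 = k·287 and N2·N4 = k·375 for one integer k, every count in [12, 96]; additionally prefer no 1:1 stage (N1 ≠ N2, N3 ≠ N4)
k = 1: no 1:1-free in-range split of k·287 and k·375 into factor pairs; take k = 2
k = 2: N1·N3 = 574 = 14·41, N2·N4 = 750 = 15·50
achieved = 14·41/(15·50) = 287/375; |achieved − target| = 0 ≤ 287/37500 ✓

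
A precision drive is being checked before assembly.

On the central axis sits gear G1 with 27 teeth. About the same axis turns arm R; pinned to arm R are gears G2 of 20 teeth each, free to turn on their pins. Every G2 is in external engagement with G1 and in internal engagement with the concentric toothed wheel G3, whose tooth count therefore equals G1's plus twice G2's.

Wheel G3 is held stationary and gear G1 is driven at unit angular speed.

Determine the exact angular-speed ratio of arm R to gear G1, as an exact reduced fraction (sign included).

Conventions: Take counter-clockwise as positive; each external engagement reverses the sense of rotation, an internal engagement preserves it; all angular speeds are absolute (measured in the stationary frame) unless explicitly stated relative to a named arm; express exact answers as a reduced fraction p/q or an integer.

topology: planetary set — G1 27T / G2 20T / G3 67T, arm = carrier (Willis)
ring teeth: 27 + 2·20 = 67
27(ω_sun−ω_arm) = −67(ω_ring−ω_arm),  ω_ring = 0, ω_sun = 1
27(1−ω_arm) = −67(0−ω_arm)  ⇒  94·ω_arm = 27  ⇒  ω_arm = 27/94
ω_out/ω_in = 27/94

27/94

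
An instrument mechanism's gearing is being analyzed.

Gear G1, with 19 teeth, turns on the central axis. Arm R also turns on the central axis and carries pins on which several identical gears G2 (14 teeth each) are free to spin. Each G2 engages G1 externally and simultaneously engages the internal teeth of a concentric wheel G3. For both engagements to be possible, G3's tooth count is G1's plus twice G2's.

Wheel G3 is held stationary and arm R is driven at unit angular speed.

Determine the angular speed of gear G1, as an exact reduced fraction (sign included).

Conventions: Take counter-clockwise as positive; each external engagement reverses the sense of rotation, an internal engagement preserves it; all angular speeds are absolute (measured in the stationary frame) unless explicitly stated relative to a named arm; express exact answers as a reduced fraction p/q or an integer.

recognized (axles ride arm R): planetary set, 19/14/47 teeth
ring teeth: 19 + 2·14 = 47
19(ω_sun−ω_arm) = −47(ω_ring−ω_arm),  ω_ring = 0, ω_arm = 1
ω_sun = 1 − (47/19)(0−1) = 66/19
exact speed ratio = 66/19

66/19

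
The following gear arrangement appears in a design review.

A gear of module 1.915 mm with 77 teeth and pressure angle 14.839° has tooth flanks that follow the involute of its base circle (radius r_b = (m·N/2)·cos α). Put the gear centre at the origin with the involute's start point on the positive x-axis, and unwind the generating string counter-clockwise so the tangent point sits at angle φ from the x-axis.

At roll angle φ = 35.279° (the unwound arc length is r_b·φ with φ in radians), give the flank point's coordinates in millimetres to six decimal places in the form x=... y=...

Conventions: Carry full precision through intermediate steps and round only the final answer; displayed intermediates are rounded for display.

topology: single-mesh involute geometry — m = 1.915, N = 77
pitch radius r_p = m·N/2 = 1.915·77/2 = 73.727500
base radius r_b = r_p·cos α = 73.727500·cos 14.839° = 71.268635
roll angle φ = 35.279° = 0.61573471 rad
x = r_b·(cos φ + φ·sin φ) = 83.524854
y = r_b·(sin φ − φ·cos φ) = 5.338294

x=83.524854 y=5.338294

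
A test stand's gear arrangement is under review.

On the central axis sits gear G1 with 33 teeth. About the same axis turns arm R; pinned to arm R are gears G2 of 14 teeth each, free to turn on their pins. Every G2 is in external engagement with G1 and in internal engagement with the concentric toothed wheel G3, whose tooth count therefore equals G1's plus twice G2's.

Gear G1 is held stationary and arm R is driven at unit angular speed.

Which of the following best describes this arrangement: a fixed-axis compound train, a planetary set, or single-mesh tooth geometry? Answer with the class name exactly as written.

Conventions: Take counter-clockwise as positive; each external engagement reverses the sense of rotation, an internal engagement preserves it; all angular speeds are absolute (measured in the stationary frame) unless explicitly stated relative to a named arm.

planetary set

class = planetary set [G3 = 33+2·14 = 61; Willis about the carrier]
classification: planetary set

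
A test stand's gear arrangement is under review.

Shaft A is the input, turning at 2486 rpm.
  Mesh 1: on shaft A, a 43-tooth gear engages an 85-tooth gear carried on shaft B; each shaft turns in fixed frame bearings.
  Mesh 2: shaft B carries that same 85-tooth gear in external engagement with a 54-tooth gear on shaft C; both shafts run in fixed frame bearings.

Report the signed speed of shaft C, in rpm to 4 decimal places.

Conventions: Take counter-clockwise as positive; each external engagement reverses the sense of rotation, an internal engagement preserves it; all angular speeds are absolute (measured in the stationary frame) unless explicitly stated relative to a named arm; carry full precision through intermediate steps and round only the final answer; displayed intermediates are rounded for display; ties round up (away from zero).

class = fixed-axis compound train [2 meshes; 2 ratios multiply, 2 sense flips]
mesh 1 [43T→85T]: ω = 2486.0000×43/85 = 1257.6235 rpm, sense flips to −
mesh 2 [85T→54T]: ω = 1257.6235×85/54 = 1979.5926 rpm, sense flips to +
signed output speed = +1979.5926 rpm

+1979.5926 rpm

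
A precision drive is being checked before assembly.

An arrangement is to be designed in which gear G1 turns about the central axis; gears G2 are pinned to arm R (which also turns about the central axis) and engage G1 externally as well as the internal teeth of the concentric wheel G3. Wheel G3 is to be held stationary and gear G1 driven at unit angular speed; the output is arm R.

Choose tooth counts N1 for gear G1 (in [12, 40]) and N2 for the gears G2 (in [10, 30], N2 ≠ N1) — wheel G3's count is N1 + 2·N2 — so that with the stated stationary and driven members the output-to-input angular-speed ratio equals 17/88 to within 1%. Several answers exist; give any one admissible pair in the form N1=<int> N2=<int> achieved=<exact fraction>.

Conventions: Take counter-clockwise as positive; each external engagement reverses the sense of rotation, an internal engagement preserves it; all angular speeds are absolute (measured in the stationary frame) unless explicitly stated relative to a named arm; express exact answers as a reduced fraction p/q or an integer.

class = planetary set [ratio 17/88 wanted; Willis about the carrier]
Willis with ω_ring = 0: ω_arm/ω_sun = N1/(N1+N3); set equal to 17/88  ⇒  N3/N1 = 1/(17/88) − 1 = 71/17
N3 = N1 + 2·N2  ⇒  N2/N1 = (N3/N1 − 1)/2 = (71/17 − 1)/2 = 27/17
smallest multiple with N1 ≥ 12 and N2 ≥ 10: k = 1  ⇒  N1 = 1·17 = 17, N2 = 1·27 = 27 (N1 ≤ 40, N2 ≤ 30, N2 ≠ N1 ✓), N3 = 17 + 2·27 = 71
check: N1/(N1+N3) with N1 = 17, N3 = 71 gives 17/88; |achieved − target| = 0 ≤ 17/8800 ✓

N1=17 N2=27 achieved=17/88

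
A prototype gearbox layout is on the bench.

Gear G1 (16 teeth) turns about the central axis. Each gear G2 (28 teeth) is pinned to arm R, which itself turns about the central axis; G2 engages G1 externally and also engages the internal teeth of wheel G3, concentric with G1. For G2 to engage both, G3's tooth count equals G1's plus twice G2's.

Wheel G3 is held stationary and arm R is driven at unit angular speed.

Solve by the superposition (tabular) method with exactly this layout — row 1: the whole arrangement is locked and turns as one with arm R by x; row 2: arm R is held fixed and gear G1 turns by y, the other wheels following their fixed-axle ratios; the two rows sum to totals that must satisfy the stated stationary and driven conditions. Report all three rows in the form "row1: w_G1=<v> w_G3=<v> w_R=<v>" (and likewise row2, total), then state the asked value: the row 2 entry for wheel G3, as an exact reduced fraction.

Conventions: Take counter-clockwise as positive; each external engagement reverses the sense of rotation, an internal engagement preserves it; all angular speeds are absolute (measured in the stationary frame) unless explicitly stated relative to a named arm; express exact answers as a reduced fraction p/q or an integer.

row1: w_G1=1 w_G3=1 w_R=1
row2: w_G1=9/2 w_G3=-1 w_R=0
total: w_G1=11/2 w_G3=0 w_R=1
asked value: -1

topology: planetary set — G1 16T / G2 28T / G3 72T, arm = carrier (Willis)
row 1: whole set turns with the arm by x
row 2 (arm held, sun turns y): ω_ring = −(16/72)·y, ω_arm = 0
boundary: total ω_ring = x − (16/72)·y = 0 and total ω_arm = x = 1  ⇒  y = 9/2, x = 1
row 2 ring = −(16/72)·9/2 = -1
totals (row 1 + row 2): sun 1 + 9/2 = 11/2, ring 1 + (-1) = 0, arm 1 + 0 = 1
asked cell (row2, ring) = -1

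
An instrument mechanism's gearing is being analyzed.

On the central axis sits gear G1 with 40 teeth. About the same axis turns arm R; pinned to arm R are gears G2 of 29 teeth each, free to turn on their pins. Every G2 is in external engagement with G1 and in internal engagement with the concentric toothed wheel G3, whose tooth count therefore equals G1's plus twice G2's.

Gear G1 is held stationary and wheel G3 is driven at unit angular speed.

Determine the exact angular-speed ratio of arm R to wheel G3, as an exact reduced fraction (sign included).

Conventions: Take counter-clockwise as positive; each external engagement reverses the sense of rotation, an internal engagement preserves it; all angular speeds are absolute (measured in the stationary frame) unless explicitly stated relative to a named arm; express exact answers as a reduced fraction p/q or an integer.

49/69

class = planetary set [G3 = 40+2·29 = 98; Willis about the carrier]
ring teeth: 40 + 2·29 = 98
40(ω_sun−ω_arm) = −98(ω_ring−ω_arm),  ω_sun = 0, ω_ring = 1
40(0−ω_arm) = −98(1−ω_arm)  ⇒  138·ω_arm = 98  ⇒  ω_arm = 49/69
ω_out/ω_in = 49/69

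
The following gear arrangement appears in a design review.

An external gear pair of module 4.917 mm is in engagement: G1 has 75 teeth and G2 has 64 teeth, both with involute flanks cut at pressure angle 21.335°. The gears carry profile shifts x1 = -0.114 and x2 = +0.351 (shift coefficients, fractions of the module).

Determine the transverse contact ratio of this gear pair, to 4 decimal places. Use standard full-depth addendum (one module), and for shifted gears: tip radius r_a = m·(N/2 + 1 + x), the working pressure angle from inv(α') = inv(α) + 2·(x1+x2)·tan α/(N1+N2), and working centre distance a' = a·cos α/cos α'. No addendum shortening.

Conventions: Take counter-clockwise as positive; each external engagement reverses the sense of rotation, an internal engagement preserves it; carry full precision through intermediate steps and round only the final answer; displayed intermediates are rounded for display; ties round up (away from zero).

class = single-mesh tooth geometry [involute pair 75T × 64T, m = 4.917]
base radii: r_b1 = 171.751269, r_b2 = 146.561083
tip radii: r_a1 = 188.743962, r_a2 = 163.986867
inv(α') = inv(21.335°) + 2·(-0.114+0.351)·tan α/(75+64) = 0.01955353  ⇒  α' = 21.82284°
a' = a·cos α / cos α' = 341.7315·cos 21.335°/cos 21.82284° = 342.884220
action lengths: √(r_a1²−r_b1²) = 78.267393, √(r_a2²−r_b2²) = 73.563180
base pitch p_b = π·m·cos α = 14.388601
CR = (78.267393 + 73.563180 − 342.884220·sin 21.82284°)/14.388601 = 1.693528
contact ratio ≈ 1.6935

1.6935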